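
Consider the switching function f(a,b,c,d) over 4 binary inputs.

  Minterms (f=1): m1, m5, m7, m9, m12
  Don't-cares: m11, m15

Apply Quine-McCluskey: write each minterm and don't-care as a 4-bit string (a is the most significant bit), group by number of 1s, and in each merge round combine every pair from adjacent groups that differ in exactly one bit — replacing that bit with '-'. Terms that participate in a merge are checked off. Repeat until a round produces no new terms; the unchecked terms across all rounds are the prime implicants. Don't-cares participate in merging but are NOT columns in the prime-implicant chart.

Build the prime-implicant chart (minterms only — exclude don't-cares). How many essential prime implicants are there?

size-2^0 implicants → 0001(✓)  0101(✓)  0111(✓)  1001(✓)  1011(✓)  1100  1111(✓)
size-2^1 implicants → -001  -111  0-01  01-1  1-11  10-1
Unchecked terms (primes): -001, -111, 0-01, 01-1, 1-11, 10-1, 1100
Minterm coverage:
  m1 ⊆ -001,0-01
  m5 ⊆ 0-01,01-1
  m7 ⊆ -111,01-1
  m9 ⊆ -001,10-1
  m12 ⊆ 1100 [E]
E = {1100}

1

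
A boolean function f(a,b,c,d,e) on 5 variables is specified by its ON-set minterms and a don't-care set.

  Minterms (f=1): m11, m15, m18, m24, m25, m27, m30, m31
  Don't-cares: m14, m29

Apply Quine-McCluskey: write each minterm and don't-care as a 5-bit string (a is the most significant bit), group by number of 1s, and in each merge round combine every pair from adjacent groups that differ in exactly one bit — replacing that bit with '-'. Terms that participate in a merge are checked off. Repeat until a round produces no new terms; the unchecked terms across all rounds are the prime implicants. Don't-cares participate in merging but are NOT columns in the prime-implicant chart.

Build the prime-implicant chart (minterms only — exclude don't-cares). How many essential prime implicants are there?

[col 0] 01011*, 01110*, 01111*, 10010, 11000*, 11001*, 11011*, 11101*, 11110*, 11111*
[col 1] -1011*, -1110*, -1111*, 01-11*, 0111-*, 11-01*, 11-11*, 110-1*, 1100-, 111-1*, 1111-*
[col 2] -1-11, -111-, 11--1
Prime implicants: -1-11, -111-, 10010, 11--1, 1100-
PI chart (minterm → PIs covering it):
  11 | -1-11  (sole → essential)
  15 | -1-11,-111-
  18 | 10010  (sole → essential)
  24 | 1100-  (sole → essential)
  25 | 11--1,1100-
  27 | -1-11,11--1
  30 | -111-  (sole → essential)
  31 | -1-11,-111-,11--1
Essential prime implicants: -1-11, -111-, 10010, 1100-

4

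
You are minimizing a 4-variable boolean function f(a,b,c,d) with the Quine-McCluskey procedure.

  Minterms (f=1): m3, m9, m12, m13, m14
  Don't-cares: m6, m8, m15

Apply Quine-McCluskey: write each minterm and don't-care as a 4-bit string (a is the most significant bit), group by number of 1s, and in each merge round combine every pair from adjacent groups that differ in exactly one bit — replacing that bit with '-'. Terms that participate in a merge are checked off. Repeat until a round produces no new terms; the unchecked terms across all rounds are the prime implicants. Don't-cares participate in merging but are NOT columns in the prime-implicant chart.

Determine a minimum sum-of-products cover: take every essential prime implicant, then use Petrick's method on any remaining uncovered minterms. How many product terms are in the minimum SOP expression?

Round 0: 0011 0110✓ 1000✓ 1001✓ 1100✓ 1101✓ 1110✓ 1111✓
Round 1: -110 1-00✓ 1-01✓ 100-✓ 11-0✓ 11-1✓ 110-✓ 111-✓
Round 2: 1-0- 11--
PIs = {-110, 0011, 1-0-, 11--}
Coverage chart:
  m3: 0011 ←essential
  m9: 1-0- ←essential
  m12: 1-0-,11--
  m13: 1-0-,11--
  m14: -110,11--
Essential: 0011, 1-0-
Petrick residual → -110
Min cover (3 terms): bcd' + a'b'cd + ac'

3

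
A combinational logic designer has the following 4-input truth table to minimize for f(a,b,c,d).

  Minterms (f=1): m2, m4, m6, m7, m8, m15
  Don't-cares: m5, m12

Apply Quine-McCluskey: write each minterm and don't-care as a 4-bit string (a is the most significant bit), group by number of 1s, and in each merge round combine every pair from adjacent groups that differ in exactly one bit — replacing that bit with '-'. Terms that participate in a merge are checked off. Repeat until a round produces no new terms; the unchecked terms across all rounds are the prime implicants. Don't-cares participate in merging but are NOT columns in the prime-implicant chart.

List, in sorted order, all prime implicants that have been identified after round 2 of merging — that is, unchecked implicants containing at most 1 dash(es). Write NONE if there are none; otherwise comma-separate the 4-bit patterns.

-100, -111, 0-10, 1-00

Round 0: 0010✓ 0100✓ 0101✓ 0110✓ 0111✓ 1000✓ 1100✓ 1111✓
Round 1: -100 -111 0-10 01-0✓ 01-1✓ 010-✓ 011-✓ 1-00
Round 2: 01--
PIs = {-100, -111, 0-10, 01--, 1-00}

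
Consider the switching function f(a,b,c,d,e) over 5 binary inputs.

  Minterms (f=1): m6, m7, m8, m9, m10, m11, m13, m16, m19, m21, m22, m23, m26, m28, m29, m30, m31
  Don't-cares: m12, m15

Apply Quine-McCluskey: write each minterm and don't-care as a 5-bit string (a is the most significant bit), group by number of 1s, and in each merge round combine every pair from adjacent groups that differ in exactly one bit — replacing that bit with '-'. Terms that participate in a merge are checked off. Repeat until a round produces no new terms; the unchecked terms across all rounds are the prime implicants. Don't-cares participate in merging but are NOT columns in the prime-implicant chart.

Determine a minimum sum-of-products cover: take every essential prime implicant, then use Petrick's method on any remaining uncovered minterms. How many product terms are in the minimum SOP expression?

7

size-2^0 implicants → 00110(✓)  00111(✓)  01000(✓)  01001(✓)  01010(✓)  01011(✓)  01100(✓)  01101(✓)  01111(✓)  10000  10011(✓)  10101(✓)  10110(✓)  10111(✓)  11010(✓)  11100(✓)  11101(✓)  11110(✓)  11111(✓)
size-2^1 implicants → -0110(✓)  -0111(✓)  -1010  -1100(✓)  -1101(✓)  -1111(✓)  0-111(✓)  0011-(✓)  01-00(✓)  01-01(✓)  01-11(✓)  010-0(✓)  010-1(✓)  0100-(✓)  0101-(✓)  011-1(✓)  0110-(✓)  1-101(✓)  1-110(✓)  1-111(✓)  10-11  101-1(✓)  1011-(✓)  11-10  111-0(✓)  111-1(✓)  1110-(✓)  1111-(✓)
size-2^2 implicants → --111  -011-  -11-1  -110-  01--1  01-0-  010--  1-1-1  1-11-  111--
Unchecked terms (primes): --111, -011-, -1010, -11-1, -110-, 01--1, 01-0-, 010--, 1-1-1, 1-11-, 10-11, 10000, 11-10, 111--
Minterm coverage:
  m6 ⊆ -011- [E]
  m7 ⊆ --111,-011-
  m8 ⊆ 01-0-,010--
  m9 ⊆ 01--1,01-0-,010--
  m10 ⊆ -1010,010--
  m11 ⊆ 01--1,010--
  m13 ⊆ -11-1,-110-,01--1,01-0-
  m16 ⊆ 10000 [E]
  m19 ⊆ 10-11 [E]
  m21 ⊆ 1-1-1 [E]
  m22 ⊆ -011-,1-11-
  m23 ⊆ --111,-011-,1-1-1,1-11-,10-11
  m26 ⊆ -1010,11-10
  m28 ⊆ -110-,111--
  m29 ⊆ -11-1,-110-,1-1-1,111--
  m30 ⊆ 1-11-,11-10,111--
  m31 ⊆ --111,-11-1,1-1-1,1-11-,111--
E = {-011-, 1-1-1, 10-11, 10000}
Petrick residual → -110-, 010--, 11-10
Cover = b'cd + bcd' + a'bc' + ace + ab'de + ab'c'd'e' + abde'  |cover|=7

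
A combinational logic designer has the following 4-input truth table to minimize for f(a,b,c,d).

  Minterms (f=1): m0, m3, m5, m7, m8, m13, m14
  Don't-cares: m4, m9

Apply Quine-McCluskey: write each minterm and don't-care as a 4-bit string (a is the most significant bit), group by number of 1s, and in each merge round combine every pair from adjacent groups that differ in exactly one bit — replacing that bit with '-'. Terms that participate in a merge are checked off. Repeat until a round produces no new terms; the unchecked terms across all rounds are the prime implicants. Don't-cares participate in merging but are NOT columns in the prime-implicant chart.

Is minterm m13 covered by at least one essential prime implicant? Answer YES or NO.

[col 0] 0000*, 0011*, 0100*, 0101*, 0111*, 1000*, 1001*, 1101*, 1110
[col 1] -000, -101, 0-00, 0-11, 01-1, 010-, 1-01, 100-
Prime implicants: -000, -101, 0-00, 0-11, 01-1, 010-, 1-01, 100-, 1110
PI chart (minterm → PIs covering it):
  0 | -000,0-00
  3 | 0-11  (sole → essential)
  5 | -101,01-1,010-
  7 | 0-11,01-1
  8 | -000,100-
  13 | -101,1-01
  14 | 1110  (sole → essential)
Essential prime implicants: 0-11, 1110

NO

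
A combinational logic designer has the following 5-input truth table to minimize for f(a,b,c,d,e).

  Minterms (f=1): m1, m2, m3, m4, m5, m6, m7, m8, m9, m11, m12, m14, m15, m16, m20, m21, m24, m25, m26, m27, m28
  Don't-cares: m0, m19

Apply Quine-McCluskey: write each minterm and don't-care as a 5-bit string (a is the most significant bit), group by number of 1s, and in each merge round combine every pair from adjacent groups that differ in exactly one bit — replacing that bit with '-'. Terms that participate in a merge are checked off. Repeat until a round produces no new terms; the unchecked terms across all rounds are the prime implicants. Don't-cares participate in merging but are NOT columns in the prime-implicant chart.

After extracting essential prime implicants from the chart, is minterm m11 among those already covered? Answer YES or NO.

Round 0: 00000✓ 00001✓ 00010✓ 00011✓ 00100✓ 00101✓ 00110✓ 00111✓ 01000✓ 01001✓ 01011✓ 01100✓ 01110✓ 01111✓ 10000✓ 10011✓ 10100✓ 10101✓ 11000✓ 11001✓ 11010✓ 11011✓ 11100✓
Round 1: -0000✓ -0011✓ -0100✓ -0101✓ -1000✓ -1001✓ -1011✓ -1100✓ 0-000✓ 0-001✓ 0-011✓ 0-100✓ 0-110✓ 0-111✓ 00-00✓ 00-01✓ 00-10✓ 00-11✓ 000-0✓ 000-1✓ 0000-✓ 0001-✓ 001-0✓ 001-1✓ 0010-✓ 0011-✓ 01-00✓ 01-11✓ 010-1✓ 0100-✓ 011-0✓ 0111-✓ 1-000✓ 1-011✓ 1-100✓ 10-00✓ 1010-✓ 11-00✓ 110-0✓ 110-1✓ 1100-✓ 1101-✓
Round 2: --000✓ --011 --100✓ -0-00✓ -010- -1-00✓ -10-1 -100- 0--00✓ 0--11 0-0-1 0-00- 0-1-0 0-11- 00--0✓ 00--1✓ 00-0-✓ 00-1-✓ 000--✓ 001--✓ 1--00✓ 110--
Round 3: ---00 00---
PIs = {---00, --011, -010-, -10-1, -100-, 0--11, 0-0-1, 0-00-, 0-1-0, 0-11-, 00---, 110--}
Coverage chart:
  m1: 0-0-1,0-00-,00---
  m2: 00--- ←essential
  m3: --011,0--11,0-0-1,00---
  m4: ---00,-010-,0-1-0,00---
  m5: -010-,00---
  m6: 0-1-0,0-11-,00---
  m7: 0--11,0-11-,00---
  m8: ---00,-100-,0-00-
  m9: -10-1,-100-,0-0-1,0-00-
  m11: --011,-10-1,0--11,0-0-1
  m12: ---00,0-1-0
  m14: 0-1-0,0-11-
  m15: 0--11,0-11-
  m16: ---00 ←essential
  m20: ---00,-010-
  m21: -010- ←essential
  m24: ---00,-100-,110--
  m25: -10-1,-100-,110--
  m26: 110-- ←essential
  m27: --011,-10-1,110--
  m28: ---00 ←essential
Essential: ---00, -010-, 00---, 110--

NO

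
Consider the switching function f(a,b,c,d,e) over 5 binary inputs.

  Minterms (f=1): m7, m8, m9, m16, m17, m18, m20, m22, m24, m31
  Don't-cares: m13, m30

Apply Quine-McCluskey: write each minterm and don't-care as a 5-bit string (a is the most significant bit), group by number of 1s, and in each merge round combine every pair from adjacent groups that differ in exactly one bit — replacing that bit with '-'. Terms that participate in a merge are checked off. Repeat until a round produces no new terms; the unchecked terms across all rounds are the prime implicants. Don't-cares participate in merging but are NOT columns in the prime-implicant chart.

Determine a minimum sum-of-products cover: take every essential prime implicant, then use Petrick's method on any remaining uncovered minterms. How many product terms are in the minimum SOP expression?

Round 0: 00111 01000✓ 01001✓ 01101✓ 10000✓ 10001✓ 10010✓ 10100✓ 10110✓ 11000✓ 11110✓ 11111✓
Round 1: -1000 01-01 0100- 1-000 1-110 10-00✓ 10-10✓ 100-0✓ 1000- 101-0✓ 1111-
Round 2: 10--0
PIs = {-1000, 00111, 01-01, 0100-, 1-000, 1-110, 10--0, 1000-, 1111-}
Coverage chart:
  m7: 00111 ←essential
  m8: -1000,0100-
  m9: 01-01,0100-
  m16: 1-000,10--0,1000-
  m17: 1000- ←essential
  m18: 10--0 ←essential
  m20: 10--0 ←essential
  m22: 1-110,10--0
  m24: -1000,1-000
  m31: 1111- ←essential
Essential: 00111, 10--0, 1000-, 1111-
Petrick residual → -1000, 01-01
Min cover (6 terms): bc'd'e' + a'b'cde + a'bd'e + ab'e' + ab'c'd' + abcd

6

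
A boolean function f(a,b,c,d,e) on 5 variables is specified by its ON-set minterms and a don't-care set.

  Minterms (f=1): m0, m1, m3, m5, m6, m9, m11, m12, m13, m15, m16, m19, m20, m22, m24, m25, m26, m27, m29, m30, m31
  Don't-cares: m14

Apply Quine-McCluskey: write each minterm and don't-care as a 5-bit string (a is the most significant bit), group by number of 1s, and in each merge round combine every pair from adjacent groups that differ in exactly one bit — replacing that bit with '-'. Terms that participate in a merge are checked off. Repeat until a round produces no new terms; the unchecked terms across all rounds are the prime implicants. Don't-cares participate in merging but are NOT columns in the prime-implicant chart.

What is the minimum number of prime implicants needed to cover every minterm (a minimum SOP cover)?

Round 0: 00000✓ 00001✓ 00011✓ 00101✓ 00110✓ 01001✓ 01011✓ 01100✓ 01101✓ 01110✓ 01111✓ 10000✓ 10011✓ 10100✓ 10110✓ 11000✓ 11001✓ 11010✓ 11011✓ 11101✓ 11110✓ 11111✓
Round 1: -0000 -0011✓ -0110✓ -1001✓ -1011✓ -1101✓ -1110✓ -1111✓ 0-001✓ 0-011✓ 0-101✓ 0-110✓ 00-01✓ 000-1✓ 0000- 01-01✓ 01-11✓ 010-1✓ 011-0✓ 011-1✓ 0110-✓ 0111-✓ 1-000 1-011✓ 1-110✓ 10-00 101-0 11-01✓ 11-10✓ 11-11✓ 110-0✓ 110-1✓ 1100-✓ 1101-✓ 111-1✓ 1111-✓
Round 2: --011 --110 -1-01✓ -1-11✓ -10-1✓ -11-1✓ -111- 0--01 0-0-1 01--1✓ 011-- 11--1✓ 11-1- 110--
Round 3: -1--1
PIs = {--011, --110, -0000, -1--1, -111-, 0--01, 0-0-1, 0000-, 011--, 1-000, 10-00, 101-0, 11-1-, 110--}
Coverage chart:
  m0: -0000,0000-
  m1: 0--01,0-0-1,0000-
  m3: --011,0-0-1
  m5: 0--01 ←essential
  m6: --110 ←essential
  m9: -1--1,0--01,0-0-1
  m11: --011,-1--1,0-0-1
  m12: 011-- ←essential
  m13: -1--1,0--01,011--
  m15: -1--1,-111-,011--
  m16: -0000,1-000,10-00
  m19: --011 ←essential
  m20: 10-00,101-0
  m22: --110,101-0
  m24: 1-000,110--
  m25: -1--1,110--
  m26: 11-1-,110--
  m27: --011,-1--1,11-1-,110--
  m29: -1--1 ←essential
  m30: --110,-111-,11-1-
  m31: -1--1,-111-,11-1-
Essential: --011, --110, -1--1, 0--01, 011--
Petrick residual → -0000, 10-00, 110--
Min cover (8 terms): c'de + cde' + b'c'd'e' + be + a'd'e + a'bc + ab'd'e' + abc'

8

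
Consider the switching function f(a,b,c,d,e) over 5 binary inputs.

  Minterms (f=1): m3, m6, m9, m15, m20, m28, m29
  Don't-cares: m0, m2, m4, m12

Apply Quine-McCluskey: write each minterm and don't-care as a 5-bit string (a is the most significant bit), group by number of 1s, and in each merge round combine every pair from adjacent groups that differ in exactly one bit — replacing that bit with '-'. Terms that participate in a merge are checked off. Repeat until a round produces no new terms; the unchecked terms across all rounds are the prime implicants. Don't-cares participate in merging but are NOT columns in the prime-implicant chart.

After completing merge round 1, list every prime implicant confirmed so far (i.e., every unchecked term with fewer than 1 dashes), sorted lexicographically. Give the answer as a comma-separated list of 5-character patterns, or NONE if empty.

size-2^0 implicants → 00000(✓)  00010(✓)  00011(✓)  00100(✓)  00110(✓)  01001  01100(✓)  01111  10100(✓)  11100(✓)  11101(✓)
size-2^1 implicants → -0100(✓)  -1100(✓)  0-100(✓)  00-00(✓)  00-10(✓)  000-0(✓)  0001-  001-0(✓)  1-100(✓)  1110-
size-2^2 implicants → --100  00--0
Unchecked terms (primes): --100, 00--0, 0001-, 01001, 01111, 1110-

01001, 01111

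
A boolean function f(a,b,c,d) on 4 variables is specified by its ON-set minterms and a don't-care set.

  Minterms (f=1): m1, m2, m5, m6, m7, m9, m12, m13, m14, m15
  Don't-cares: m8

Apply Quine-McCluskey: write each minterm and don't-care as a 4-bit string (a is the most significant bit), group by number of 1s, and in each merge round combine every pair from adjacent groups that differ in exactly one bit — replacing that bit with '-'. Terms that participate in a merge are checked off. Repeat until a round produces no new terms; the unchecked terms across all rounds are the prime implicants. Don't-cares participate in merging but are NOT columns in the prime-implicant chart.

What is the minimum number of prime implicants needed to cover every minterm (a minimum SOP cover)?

4

size-2^0 implicants → 0001(✓)  0010(✓)  0101(✓)  0110(✓)  0111(✓)  1000(✓)  1001(✓)  1100(✓)  1101(✓)  1110(✓)  1111(✓)
size-2^1 implicants → -001(✓)  -101(✓)  -110(✓)  -111(✓)  0-01(✓)  0-10  01-1(✓)  011-(✓)  1-00(✓)  1-01(✓)  100-(✓)  11-0(✓)  11-1(✓)  110-(✓)  111-(✓)
size-2^2 implicants → --01  -1-1  -11-  1-0-  11--
Unchecked terms (primes): --01, -1-1, -11-, 0-10, 1-0-, 11--
Minterm coverage:
  m1 ⊆ --01 [E]
  m2 ⊆ 0-10 [E]
  m5 ⊆ --01,-1-1
  m6 ⊆ -11-,0-10
  m7 ⊆ -1-1,-11-
  m9 ⊆ --01,1-0-
  m12 ⊆ 1-0-,11--
  m13 ⊆ --01,-1-1,1-0-,11--
  m14 ⊆ -11-,11--
  m15 ⊆ -1-1,-11-,11--
E = {--01, 0-10}
Petrick residual → -1-1, 11--
Cover = c'd + bd + a'cd' + ab  |cover|=4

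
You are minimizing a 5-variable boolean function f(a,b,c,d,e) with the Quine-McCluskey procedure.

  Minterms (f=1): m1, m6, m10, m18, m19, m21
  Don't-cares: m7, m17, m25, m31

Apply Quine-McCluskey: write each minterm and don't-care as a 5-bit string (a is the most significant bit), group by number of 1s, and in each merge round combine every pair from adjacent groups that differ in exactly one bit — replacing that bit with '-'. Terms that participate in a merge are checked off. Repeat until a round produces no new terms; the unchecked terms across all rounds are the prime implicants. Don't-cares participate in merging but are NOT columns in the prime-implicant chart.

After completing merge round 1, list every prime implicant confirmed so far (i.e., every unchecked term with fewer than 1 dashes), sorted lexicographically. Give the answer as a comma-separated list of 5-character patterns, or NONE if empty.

01010, 11111

size-2^0 implicants → 00001(✓)  00110(✓)  00111(✓)  01010  10001(✓)  10010(✓)  10011(✓)  10101(✓)  11001(✓)  11111
size-2^1 implicants → -0001  0011-  1-001  10-01  100-1  1001-
Unchecked terms (primes): -0001, 0011-, 01010, 1-001, 10-01, 100-1, 1001-, 11111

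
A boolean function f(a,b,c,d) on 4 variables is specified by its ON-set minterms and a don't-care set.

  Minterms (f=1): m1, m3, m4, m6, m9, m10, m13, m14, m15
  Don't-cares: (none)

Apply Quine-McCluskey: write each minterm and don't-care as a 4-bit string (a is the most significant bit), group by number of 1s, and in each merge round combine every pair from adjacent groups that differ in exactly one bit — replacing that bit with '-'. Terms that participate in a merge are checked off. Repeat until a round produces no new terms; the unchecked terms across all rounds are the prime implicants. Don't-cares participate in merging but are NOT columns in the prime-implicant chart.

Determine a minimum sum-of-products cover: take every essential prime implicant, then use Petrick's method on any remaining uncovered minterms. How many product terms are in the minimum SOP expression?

5

Round 0: 0001✓ 0011✓ 0100✓ 0110✓ 1001✓ 1010✓ 1101✓ 1110✓ 1111✓
Round 1: -001 -110 00-1 01-0 1-01 1-10 11-1 111-
PIs = {-001, -110, 00-1, 01-0, 1-01, 1-10, 11-1, 111-}
Coverage chart:
  m1: -001,00-1
  m3: 00-1 ←essential
  m4: 01-0 ←essential
  m6: -110,01-0
  m9: -001,1-01
  m10: 1-10 ←essential
  m13: 1-01,11-1
  m14: -110,1-10,111-
  m15: 11-1,111-
Essential: 00-1, 01-0, 1-10
Petrick residual → -001, 11-1
Min cover (5 terms): b'c'd + a'b'd + a'bd' + acd' + abd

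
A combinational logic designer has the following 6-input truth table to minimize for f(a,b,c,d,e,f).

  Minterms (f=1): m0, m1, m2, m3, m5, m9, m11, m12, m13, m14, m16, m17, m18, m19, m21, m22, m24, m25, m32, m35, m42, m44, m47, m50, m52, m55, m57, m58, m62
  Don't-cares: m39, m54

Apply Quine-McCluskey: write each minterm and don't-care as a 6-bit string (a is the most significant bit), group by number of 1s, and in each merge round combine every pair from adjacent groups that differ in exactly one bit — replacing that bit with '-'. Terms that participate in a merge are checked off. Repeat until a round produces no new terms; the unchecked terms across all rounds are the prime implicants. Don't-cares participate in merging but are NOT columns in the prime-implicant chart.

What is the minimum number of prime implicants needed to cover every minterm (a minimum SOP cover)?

16

Round 0: 000000✓ 000001✓ 000010✓ 000011✓ 000101✓ 001001✓ 001011✓ 001100✓ 001101✓ 001110✓ 010000✓ 010001✓ 010010✓ 010011✓ 010101✓ 010110✓ 011000✓ 011001✓ 100000✓ 100011✓ 100111✓ 101010✓ 101100✓ 101111✓ 110010✓ 110100✓ 110110✓ 110111✓ 111001✓ 111010✓ 111110✓
Round 1: -00000 -00011 -01100 -10010✓ -10110✓ -11001 0-0000✓ 0-0001✓ 0-0010✓ 0-0011✓ 0-0101✓ 0-1001✓ 00-001✓ 00-011✓ 00-101✓ 000-01✓ 0000-0✓ 0000-1✓ 00000-✓ 00001-✓ 001-01✓ 0010-1✓ 0011-0 00110- 01-000✓ 01-001✓ 010-01✓ 010-10✓ 0100-0✓ 0100-1✓ 01000-✓ 01001-✓ 01100-✓ 1-0111 1-1010 10-111 100-11 11-010✓ 11-110✓ 110-10✓ 1101-0 11011- 111-10✓
Round 2: -10-10 0--001 0-0-01 0-00-0✓ 0-00-1✓ 0-000-✓ 0-001-✓ 00--01 00-0-1 0000--✓ 01-00- 0100--✓ 11--10
Round 3: 0-00--
PIs = {-00000, -00011, -01100, -10-10, -11001, 0--001, 0-0-01, 0-00--, 00--01, 00-0-1, 0011-0, 00110-, 01-00-, 1-0111, 1-1010, 10-111, 100-11, 11--10, 1101-0, 11011-}
Coverage chart:
  m0: -00000,0-00--
  m1: 0--001,0-0-01,0-00--,00--01,00-0-1
  m2: 0-00-- ←essential
  m3: -00011,0-00--,00-0-1
  m5: 0-0-01,00--01
  m9: 0--001,00--01,00-0-1
  m11: 00-0-1 ←essential
  m12: -01100,0011-0,00110-
  m13: 00--01,00110-
  m14: 0011-0 ←essential
  m16: 0-00--,01-00-
  m17: 0--001,0-0-01,0-00--,01-00-
  m18: -10-10,0-00--
  m19: 0-00-- ←essential
  m21: 0-0-01 ←essential
  m22: -10-10 ←essential
  m24: 01-00- ←essential
  m25: -11001,0--001,01-00-
  m32: -00000 ←essential
  m35: -00011,100-11
  m42: 1-1010 ←essential
  m44: -01100 ←essential
  m47: 10-111 ←essential
  m50: -10-10,11--10
  m52: 1101-0 ←essential
  m55: 1-0111,11011-
  m57: -11001 ←essential
  m58: 1-1010,11--10
  m62: 11--10 ←essential
Essential: -00000, -01100, -10-10, -11001, 0-0-01, 0-00--, 00-0-1, 0011-0, 01-00-, 1-1010, 10-111, 11--10, 1101-0
Petrick residual → -00011, 00--01, 1-0111
Min cover (16 terms): b'c'd'e'f' + b'c'd'ef + b'cde'f' + bc'ef' + bcd'e'f + a'c'e'f + a'c'd' + a'b'e'f + a'b'd'f + a'b'cdf' + a'bd'e' + ac'def + acd'ef' + ab'def + abef' + abc'df'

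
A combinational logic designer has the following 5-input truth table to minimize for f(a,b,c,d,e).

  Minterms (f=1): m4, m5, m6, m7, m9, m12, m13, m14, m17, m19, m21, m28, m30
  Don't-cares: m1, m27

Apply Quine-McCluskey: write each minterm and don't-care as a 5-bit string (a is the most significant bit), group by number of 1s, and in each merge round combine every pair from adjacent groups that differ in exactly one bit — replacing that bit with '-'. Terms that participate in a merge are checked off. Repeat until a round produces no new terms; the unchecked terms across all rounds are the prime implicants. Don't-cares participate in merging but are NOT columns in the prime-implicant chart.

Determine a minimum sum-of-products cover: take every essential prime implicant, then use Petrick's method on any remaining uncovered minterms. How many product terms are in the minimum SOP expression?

size-2^0 implicants → 00001(✓)  00100(✓)  00101(✓)  00110(✓)  00111(✓)  01001(✓)  01100(✓)  01101(✓)  01110(✓)  10001(✓)  10011(✓)  10101(✓)  11011(✓)  11100(✓)  11110(✓)
size-2^1 implicants → -0001(✓)  -0101(✓)  -1100(✓)  -1110(✓)  0-001(✓)  0-100(✓)  0-101(✓)  0-110(✓)  00-01(✓)  001-0(✓)  001-1(✓)  0010-(✓)  0011-(✓)  01-01(✓)  011-0(✓)  0110-(✓)  1-011  10-01(✓)  100-1  111-0(✓)
size-2^2 implicants → -0-01  -11-0  0--01  0-1-0  0-10-  001--
Unchecked terms (primes): -0-01, -11-0, 0--01, 0-1-0, 0-10-, 001--, 1-011, 100-1
Minterm coverage:
  m4 ⊆ 0-1-0,0-10-,001--
  m5 ⊆ -0-01,0--01,0-10-,001--
  m6 ⊆ 0-1-0,001--
  m7 ⊆ 001-- [E]
  m9 ⊆ 0--01 [E]
  m12 ⊆ -11-0,0-1-0,0-10-
  m13 ⊆ 0--01,0-10-
  m14 ⊆ -11-0,0-1-0
  m17 ⊆ -0-01,100-1
  m19 ⊆ 1-011,100-1
  m21 ⊆ -0-01 [E]
  m28 ⊆ -11-0 [E]
  m30 ⊆ -11-0 [E]
E = {-0-01, -11-0, 0--01, 001--}
Petrick residual → 1-011
Cover = b'd'e + bce' + a'd'e + a'b'c + ac'de  |cover|=5

5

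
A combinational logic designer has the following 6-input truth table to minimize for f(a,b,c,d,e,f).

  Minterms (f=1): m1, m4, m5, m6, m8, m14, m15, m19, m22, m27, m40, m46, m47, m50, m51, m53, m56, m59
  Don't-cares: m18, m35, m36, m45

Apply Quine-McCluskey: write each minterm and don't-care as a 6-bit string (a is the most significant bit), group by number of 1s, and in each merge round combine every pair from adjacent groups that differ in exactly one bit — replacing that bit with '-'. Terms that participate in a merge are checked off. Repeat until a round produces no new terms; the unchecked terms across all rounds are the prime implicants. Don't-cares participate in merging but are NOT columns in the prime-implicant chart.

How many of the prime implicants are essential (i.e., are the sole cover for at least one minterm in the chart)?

[col 0] 000001*, 000100*, 000101*, 000110*, 001000*, 001110*, 001111*, 010010*, 010011*, 010110*, 011011*, 100011*, 100100*, 101000*, 101101*, 101110*, 101111*, 110010*, 110011*, 110101, 111000*, 111011*
[col 1] -00100, -01000, -01110*, -01111*, -10010*, -10011*, -11011*, 0-0110, 00-110, 000-01, 0001-0, 00010-, 00111-*, 01-011*, 010-10, 01001-*, 1-0011, 1-1000, 1011-1, 10111-*, 11-011*, 11001-*
[col 2] -0111-, -1-011, -1001-
Prime implicants: -00100, -01000, -0111-, -1-011, -1001-, 0-0110, 00-110, 000-01, 0001-0, 00010-, 010-10, 1-0011, 1-1000, 1011-1, 110101
PI chart (minterm → PIs covering it):
  1 | 000-01  (sole → essential)
  4 | -00100,0001-0,00010-
  5 | 000-01,00010-
  6 | 0-0110,00-110,0001-0
  8 | -01000  (sole → essential)
  14 | -0111-,00-110
  15 | -0111-  (sole → essential)
  19 | -1-011,-1001-
  22 | 0-0110,010-10
  27 | -1-011  (sole → essential)
  40 | -01000,1-1000
  46 | -0111-  (sole → essential)
  47 | -0111-,1011-1
  50 | -1001-  (sole → essential)
  51 | -1-011,-1001-,1-0011
  53 | 110101  (sole → essential)
  56 | 1-1000  (sole → essential)
  59 | -1-011  (sole → essential)
Essential prime implicants: -01000, -0111-, -1-011, -1001-, 000-01, 1-1000, 110101

7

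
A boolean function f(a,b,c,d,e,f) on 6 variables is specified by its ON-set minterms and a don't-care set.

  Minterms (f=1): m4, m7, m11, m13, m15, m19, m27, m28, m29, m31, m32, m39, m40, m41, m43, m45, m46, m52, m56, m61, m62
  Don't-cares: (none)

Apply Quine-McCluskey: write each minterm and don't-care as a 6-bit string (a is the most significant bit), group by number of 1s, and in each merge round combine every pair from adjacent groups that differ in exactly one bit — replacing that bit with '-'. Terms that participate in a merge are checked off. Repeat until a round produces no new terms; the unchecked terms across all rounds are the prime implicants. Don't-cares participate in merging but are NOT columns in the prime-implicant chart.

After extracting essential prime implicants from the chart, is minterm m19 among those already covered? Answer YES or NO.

YES

size-2^0 implicants → 000100  000111(✓)  001011(✓)  001101(✓)  001111(✓)  010011(✓)  011011(✓)  011100(✓)  011101(✓)  011111(✓)  100000(✓)  100111(✓)  101000(✓)  101001(✓)  101011(✓)  101101(✓)  101110(✓)  110100  111000(✓)  111101(✓)  111110(✓)
size-2^1 implicants → -00111  -01011  -01101(✓)  -11101(✓)  0-1011(✓)  0-1101(✓)  0-1111(✓)  00-111  001-11(✓)  0011-1(✓)  01-011  011-11(✓)  0111-1(✓)  01110-  1-1000  1-1101(✓)  1-1110  10-000  101-01  1010-1  10100-
size-2^2 implicants → --1101  0-1-11  0-11-1
Unchecked terms (primes): --1101, -00111, -01011, 0-1-11, 0-11-1, 00-111, 000100, 01-011, 01110-, 1-1000, 1-1110, 10-000, 101-01, 1010-1, 10100-, 110100
Minterm coverage:
  m4 ⊆ 000100 [E]
  m7 ⊆ -00111,00-111
  m11 ⊆ -01011,0-1-11
  m13 ⊆ --1101,0-11-1
  m15 ⊆ 0-1-11,0-11-1,00-111
  m19 ⊆ 01-011 [E]
  m27 ⊆ 0-1-11,01-011
  m28 ⊆ 01110- [E]
  m29 ⊆ --1101,0-11-1,01110-
  m31 ⊆ 0-1-11,0-11-1
  m32 ⊆ 10-000 [E]
  m39 ⊆ -00111 [E]
  m40 ⊆ 1-1000,10-000,10100-
  m41 ⊆ 101-01,1010-1,10100-
  m43 ⊆ -01011,1010-1
  m45 ⊆ --1101,101-01
  m46 ⊆ 1-1110 [E]
  m52 ⊆ 110100 [E]
  m56 ⊆ 1-1000 [E]
  m61 ⊆ --1101 [E]
  m62 ⊆ 1-1110 [E]
E = {--1101, -00111, 000100, 01-011, 01110-, 1-1000, 1-1110, 10-000, 110100}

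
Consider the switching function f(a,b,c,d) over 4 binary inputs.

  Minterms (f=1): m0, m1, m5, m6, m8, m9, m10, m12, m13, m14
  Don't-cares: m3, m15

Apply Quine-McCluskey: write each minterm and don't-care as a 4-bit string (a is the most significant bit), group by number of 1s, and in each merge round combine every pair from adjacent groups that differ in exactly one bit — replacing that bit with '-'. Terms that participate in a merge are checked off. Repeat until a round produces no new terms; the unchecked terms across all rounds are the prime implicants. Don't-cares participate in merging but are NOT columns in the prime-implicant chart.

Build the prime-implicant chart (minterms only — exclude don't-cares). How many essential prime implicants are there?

4

Round 0: 0000✓ 0001✓ 0011✓ 0101✓ 0110✓ 1000✓ 1001✓ 1010✓ 1100✓ 1101✓ 1110✓ 1111✓
Round 1: -000✓ -001✓ -101✓ -110 0-01✓ 00-1 000-✓ 1-00✓ 1-01✓ 1-10✓ 10-0✓ 100-✓ 11-0✓ 11-1✓ 110-✓ 111-✓
Round 2: --01 -00- 1--0 1-0- 11--
PIs = {--01, -00-, -110, 00-1, 1--0, 1-0-, 11--}
Coverage chart:
  m0: -00- ←essential
  m1: --01,-00-,00-1
  m5: --01 ←essential
  m6: -110 ←essential
  m8: -00-,1--0,1-0-
  m9: --01,-00-,1-0-
  m10: 1--0 ←essential
  m12: 1--0,1-0-,11--
  m13: --01,1-0-,11--
  m14: -110,1--0,11--
Essential: --01, -00-, -110, 1--0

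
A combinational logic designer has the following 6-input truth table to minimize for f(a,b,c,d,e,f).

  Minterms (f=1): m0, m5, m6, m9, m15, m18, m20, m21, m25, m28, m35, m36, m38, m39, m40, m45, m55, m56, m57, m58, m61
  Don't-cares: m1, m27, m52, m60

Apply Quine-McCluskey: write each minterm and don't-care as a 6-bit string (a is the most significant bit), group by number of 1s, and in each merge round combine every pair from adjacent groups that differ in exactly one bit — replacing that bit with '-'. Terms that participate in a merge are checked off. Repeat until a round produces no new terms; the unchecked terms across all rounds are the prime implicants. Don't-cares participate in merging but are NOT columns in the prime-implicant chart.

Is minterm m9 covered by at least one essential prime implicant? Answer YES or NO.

NO

Round 0: 000000✓ 000001✓ 000101✓ 000110✓ 001001✓ 001111 010010 010100✓ 010101✓ 011001✓ 011011✓ 011100✓ 100011✓ 100100✓ 100110✓ 100111✓ 101000✓ 101101✓ 110100✓ 110111✓ 111000✓ 111001✓ 111010✓ 111100✓ 111101✓
Round 1: -00110 -10100✓ -11001 -11100✓ 0-0101 0-1001 00-001 000-01 00000- 01-100✓ 01010- 0110-1 1-0100 1-0111 1-1000 1-1101 100-11 1001-0 10011- 11-100✓ 111-00✓ 111-01✓ 1110-0 11100-✓ 11110-✓
Round 2: -1-100 111-0-
PIs = {-00110, -1-100, -11001, 0-0101, 0-1001, 00-001, 000-01, 00000-, 001111, 010010, 01010-, 0110-1, 1-0100, 1-0111, 1-1000, 1-1101, 100-11, 1001-0, 10011-, 111-0-, 1110-0}
Coverage chart:
  m0: 00000- ←essential
  m5: 0-0101,000-01
  m6: -00110 ←essential
  m9: 0-1001,00-001
  m15: 001111 ←essential
  m18: 010010 ←essential
  m20: -1-100,01010-
  m21: 0-0101,01010-
  m25: -11001,0-1001,0110-1
  m28: -1-100 ←essential
  m35: 100-11 ←essential
  m36: 1-0100,1001-0
  m38: -00110,1001-0,10011-
  m39: 1-0111,100-11,10011-
  m40: 1-1000 ←essential
  m45: 1-1101 ←essential
  m55: 1-0111 ←essential
  m56: 1-1000,111-0-,1110-0
  m57: -11001,111-0-
  m58: 1110-0 ←essential
  m61: 1-1101,111-0-
Essential: -00110, -1-100, 00000-, 001111, 010010, 1-0111, 1-1000, 1-1101, 100-11, 1110-0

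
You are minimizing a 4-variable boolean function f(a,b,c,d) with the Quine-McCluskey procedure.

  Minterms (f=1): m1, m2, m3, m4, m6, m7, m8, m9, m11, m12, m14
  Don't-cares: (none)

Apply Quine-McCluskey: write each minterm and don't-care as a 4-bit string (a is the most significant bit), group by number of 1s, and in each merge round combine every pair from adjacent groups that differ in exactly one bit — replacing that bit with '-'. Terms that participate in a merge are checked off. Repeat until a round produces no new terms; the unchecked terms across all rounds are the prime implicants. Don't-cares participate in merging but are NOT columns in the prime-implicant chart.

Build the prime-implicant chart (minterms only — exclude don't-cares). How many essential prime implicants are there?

Round 0: 0001✓ 0010✓ 0011✓ 0100✓ 0110✓ 0111✓ 1000✓ 1001✓ 1011✓ 1100✓ 1110✓
Round 1: -001✓ -011✓ -100✓ -110✓ 0-10✓ 0-11✓ 00-1✓ 001-✓ 01-0✓ 011-✓ 1-00 10-1✓ 100- 11-0✓
Round 2: -0-1 -1-0 0-1-
PIs = {-0-1, -1-0, 0-1-, 1-00, 100-}
Coverage chart:
  m1: -0-1 ←essential
  m2: 0-1- ←essential
  m3: -0-1,0-1-
  m4: -1-0 ←essential
  m6: -1-0,0-1-
  m7: 0-1- ←essential
  m8: 1-00,100-
  m9: -0-1,100-
  m11: -0-1 ←essential
  m12: -1-0,1-00
  m14: -1-0 ←essential
Essential: -0-1, -1-0, 0-1-

3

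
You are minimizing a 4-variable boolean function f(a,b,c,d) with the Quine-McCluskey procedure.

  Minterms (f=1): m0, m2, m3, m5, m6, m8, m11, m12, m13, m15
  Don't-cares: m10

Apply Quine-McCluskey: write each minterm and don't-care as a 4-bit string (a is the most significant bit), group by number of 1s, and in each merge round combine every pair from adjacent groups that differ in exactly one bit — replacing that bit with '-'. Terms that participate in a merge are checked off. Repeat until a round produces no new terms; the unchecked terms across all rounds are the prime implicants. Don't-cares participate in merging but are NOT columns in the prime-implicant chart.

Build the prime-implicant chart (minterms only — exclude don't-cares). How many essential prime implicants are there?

[col 0] 0000*, 0010*, 0011*, 0101*, 0110*, 1000*, 1010*, 1011*, 1100*, 1101*, 1111*
[col 1] -000*, -010*, -011*, -101, 0-10, 00-0*, 001-*, 1-00, 1-11, 10-0*, 101-*, 11-1, 110-
[col 2] -0-0, -01-
Prime implicants: -0-0, -01-, -101, 0-10, 1-00, 1-11, 11-1, 110-
PI chart (minterm → PIs covering it):
  0 | -0-0  (sole → essential)
  2 | -0-0,-01-,0-10
  3 | -01-  (sole → essential)
  5 | -101  (sole → essential)
  6 | 0-10  (sole → essential)
  8 | -0-0,1-00
  11 | -01-,1-11
  12 | 1-00,110-
  13 | -101,11-1,110-
  15 | 1-11,11-1
Essential prime implicants: -0-0, -01-, -101, 0-10

4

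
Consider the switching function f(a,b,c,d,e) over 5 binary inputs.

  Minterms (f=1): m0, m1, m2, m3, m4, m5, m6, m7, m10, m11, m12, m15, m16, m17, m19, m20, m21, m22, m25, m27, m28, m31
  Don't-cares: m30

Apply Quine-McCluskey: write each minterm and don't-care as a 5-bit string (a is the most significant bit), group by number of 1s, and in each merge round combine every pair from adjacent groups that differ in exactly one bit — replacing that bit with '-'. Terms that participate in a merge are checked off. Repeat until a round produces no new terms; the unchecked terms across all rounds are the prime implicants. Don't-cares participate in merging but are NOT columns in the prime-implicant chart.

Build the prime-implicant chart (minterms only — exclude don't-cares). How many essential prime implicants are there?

Round 0: 00000✓ 00001✓ 00010✓ 00011✓ 00100✓ 00101✓ 00110✓ 00111✓ 01010✓ 01011✓ 01100✓ 01111✓ 10000✓ 10001✓ 10011✓ 10100✓ 10101✓ 10110✓ 11001✓ 11011✓ 11100✓ 11110✓ 11111✓
Round 1: -0000✓ -0001✓ -0011✓ -0100✓ -0101✓ -0110✓ -1011✓ -1100✓ -1111✓ 0-010✓ 0-011✓ 0-100✓ 0-111✓ 00-00✓ 00-01✓ 00-10✓ 00-11✓ 000-0✓ 000-1✓ 0000-✓ 0001-✓ 001-0✓ 001-1✓ 0010-✓ 0011-✓ 01-11✓ 0101-✓ 1-001✓ 1-011✓ 1-100✓ 1-110✓ 10-00✓ 10-01✓ 100-1✓ 1000-✓ 101-0✓ 1010-✓ 11-11✓ 110-1✓ 111-0✓ 1111-
Round 2: --011 --100 -0-00✓ -0-01✓ -00-1 -000-✓ -01-0 -010-✓ -1-11 0--11 0-01- 00--0✓ 00--1✓ 00-0-✓ 00-1-✓ 000--✓ 001--✓ 1-0-1 1-1-0 10-0-✓
Round 3: -0-0- 00---
PIs = {--011, --100, -0-0-, -00-1, -01-0, -1-11, 0--11, 0-01-, 00---, 1-0-1, 1-1-0, 1111-}
Coverage chart:
  m0: -0-0-,00---
  m1: -0-0-,-00-1,00---
  m2: 0-01-,00---
  m3: --011,-00-1,0--11,0-01-,00---
  m4: --100,-0-0-,-01-0,00---
  m5: -0-0-,00---
  m6: -01-0,00---
  m7: 0--11,00---
  m10: 0-01- ←essential
  m11: --011,-1-11,0--11,0-01-
  m12: --100 ←essential
  m15: -1-11,0--11
  m16: -0-0- ←essential
  m17: -0-0-,-00-1,1-0-1
  m19: --011,-00-1,1-0-1
  m20: --100,-0-0-,-01-0,1-1-0
  m21: -0-0- ←essential
  m22: -01-0,1-1-0
  m25: 1-0-1 ←essential
  m27: --011,-1-11,1-0-1
  m28: --100,1-1-0
  m31: -1-11,1111-
Essential: --100, -0-0-, 0-01-, 1-0-1

4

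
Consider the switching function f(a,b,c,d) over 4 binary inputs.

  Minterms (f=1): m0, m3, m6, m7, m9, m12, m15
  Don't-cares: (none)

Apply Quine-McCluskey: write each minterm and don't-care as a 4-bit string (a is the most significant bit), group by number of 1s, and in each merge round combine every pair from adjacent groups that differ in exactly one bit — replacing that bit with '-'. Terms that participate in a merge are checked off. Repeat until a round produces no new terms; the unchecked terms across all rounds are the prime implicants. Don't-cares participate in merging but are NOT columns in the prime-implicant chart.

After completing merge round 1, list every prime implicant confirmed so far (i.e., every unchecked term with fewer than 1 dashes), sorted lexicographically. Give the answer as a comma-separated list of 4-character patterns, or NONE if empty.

Round 0: 0000 0011✓ 0110✓ 0111✓ 1001 1100 1111✓
Round 1: -111 0-11 011-
PIs = {-111, 0-11, 0000, 011-, 1001, 1100}

0000, 1001, 1100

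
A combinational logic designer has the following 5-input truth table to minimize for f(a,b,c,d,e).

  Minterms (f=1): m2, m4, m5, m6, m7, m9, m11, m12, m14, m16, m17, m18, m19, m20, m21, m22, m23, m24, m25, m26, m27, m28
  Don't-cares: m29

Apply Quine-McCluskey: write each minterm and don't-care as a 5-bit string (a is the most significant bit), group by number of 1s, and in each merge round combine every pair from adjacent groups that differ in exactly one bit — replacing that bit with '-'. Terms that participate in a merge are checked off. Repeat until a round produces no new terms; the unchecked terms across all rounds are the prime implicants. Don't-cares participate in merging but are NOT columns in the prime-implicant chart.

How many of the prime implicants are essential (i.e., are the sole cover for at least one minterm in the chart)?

5

size-2^0 implicants → 00010(✓)  00100(✓)  00101(✓)  00110(✓)  00111(✓)  01001(✓)  01011(✓)  01100(✓)  01110(✓)  10000(✓)  10001(✓)  10010(✓)  10011(✓)  10100(✓)  10101(✓)  10110(✓)  10111(✓)  11000(✓)  11001(✓)  11010(✓)  11011(✓)  11100(✓)  11101(✓)
size-2^1 implicants → -0010(✓)  -0100(✓)  -0101(✓)  -0110(✓)  -0111(✓)  -1001(✓)  -1011(✓)  -1100(✓)  0-100(✓)  0-110(✓)  00-10(✓)  001-0(✓)  001-1(✓)  0010-(✓)  0011-(✓)  010-1(✓)  011-0(✓)  1-000(✓)  1-001(✓)  1-010(✓)  1-011(✓)  1-100(✓)  1-101(✓)  10-00(✓)  10-01(✓)  10-10(✓)  10-11(✓)  100-0(✓)  100-1(✓)  1000-(✓)  1001-(✓)  101-0(✓)  101-1(✓)  1010-(✓)  1011-(✓)  11-00(✓)  11-01(✓)  110-0(✓)  110-1(✓)  1100-(✓)  1101-(✓)  1110-(✓)
size-2^2 implicants → --100  -0-10  -01-0(✓)  -01-1(✓)  -010-(✓)  -011-(✓)  -10-1  0-1-0  001--(✓)  1--00(✓)  1--01(✓)  1-0-0(✓)  1-0-1(✓)  1-00-(✓)  1-01-(✓)  1-10-(✓)  10--0(✓)  10--1(✓)  10-0-(✓)  10-1-(✓)  100--(✓)  101--(✓)  11-0-(✓)  110--(✓)
size-2^3 implicants → -01--  1--0-  1-0--  10---
Unchecked terms (primes): --100, -0-10, -01--, -10-1, 0-1-0, 1--0-, 1-0--, 10---
Minterm coverage:
  m2 ⊆ -0-10 [E]
  m4 ⊆ --100,-01--,0-1-0
  m5 ⊆ -01-- [E]
  m6 ⊆ -0-10,-01--,0-1-0
  m7 ⊆ -01-- [E]
  m9 ⊆ -10-1 [E]
  m11 ⊆ -10-1 [E]
  m12 ⊆ --100,0-1-0
  m14 ⊆ 0-1-0 [E]
  m16 ⊆ 1--0-,1-0--,10---
  m17 ⊆ 1--0-,1-0--,10---
  m18 ⊆ -0-10,1-0--,10---
  m19 ⊆ 1-0--,10---
  m20 ⊆ --100,-01--,1--0-,10---
  m21 ⊆ -01--,1--0-,10---
  m22 ⊆ -0-10,-01--,10---
  m23 ⊆ -01--,10---
  m24 ⊆ 1--0-,1-0--
  m25 ⊆ -10-1,1--0-,1-0--
  m26 ⊆ 1-0-- [E]
  m27 ⊆ -10-1,1-0--
  m28 ⊆ --100,1--0-
E = {-0-10, -01--, -10-1, 0-1-0, 1-0--}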